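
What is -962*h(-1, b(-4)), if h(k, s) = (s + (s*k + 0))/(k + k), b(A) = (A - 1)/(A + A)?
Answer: 0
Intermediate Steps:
b(A) = (-1 + A)/(2*A) (b(A) = (-1 + A)/((2*A)) = (-1 + A)*(1/(2*A)) = (-1 + A)/(2*A))
h(k, s) = (s + k*s)/(2*k) (h(k, s) = (s + (k*s + 0))/((2*k)) = (s + k*s)*(1/(2*k)) = (s + k*s)/(2*k))
-962*h(-1, b(-4)) = -481*(½)*(-1 - 4)/(-4)*(1 - 1)/(-1) = -481*(½)*(-¼)*(-5)*(-1)*0 = -481*5*(-1)*0/8 = -962*0 = 0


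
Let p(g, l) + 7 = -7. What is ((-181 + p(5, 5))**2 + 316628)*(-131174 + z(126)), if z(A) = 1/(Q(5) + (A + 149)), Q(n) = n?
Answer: -13025950379507/280 ≈ -4.6521e+10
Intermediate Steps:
p(g, l) = -14 (p(g, l) = -7 - 7 = -14)
z(A) = 1/(154 + A) (z(A) = 1/(5 + (A + 149)) = 1/(5 + (149 + A)) = 1/(154 + A))
((-181 + p(5, 5))**2 + 316628)*(-131174 + z(126)) = ((-181 - 14)**2 + 316628)*(-131174 + 1/(154 + 126)) = ((-195)**2 + 316628)*(-131174 + 1/280) = (38025 + 316628)*(-131174 + 1/280) = 354653*(-36728719/280) = -13025950379507/280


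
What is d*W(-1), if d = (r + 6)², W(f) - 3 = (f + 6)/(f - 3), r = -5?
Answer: 7/4 ≈ 1.7500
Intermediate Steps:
W(f) = 3 + (6 + f)/(-3 + f) (W(f) = 3 + (f + 6)/(f - 3) = 3 + (6 + f)/(-3 + f))
d = 1 (d = (-5 + 6)² = 1² = 1)
d*W(-1) = 1*((-3 + 4*(-1))/(-3 - 1)) = 1*((-3 - 4)/(-4)) = 1*(-¼*(-7)) = 1*(7/4) = 7/4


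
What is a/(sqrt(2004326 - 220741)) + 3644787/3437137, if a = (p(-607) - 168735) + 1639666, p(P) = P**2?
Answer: 3644787/3437137 + 367876*sqrt(1783585)/356717 ≈ 1378.3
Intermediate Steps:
a = 1839380 (a = ((-607)**2 - 168735) + 1639666 = (368449 - 168735) + 1639666 = 199714 + 1639666 = 1839380)
a/(sqrt(2004326 - 220741)) + 3644787/3437137 = 1839380/(sqrt(2004326 - 220741)) + 3644787/3437137 = 1839380/(sqrt(1783585)) + 3644787*(1/3437137) = 1839380*(sqrt(1783585)/1783585) + 3644787/3437137 = 367876*sqrt(1783585)/356717 + 3644787/3437137 = 3644787/3437137 + 367876*sqrt(1783585)/356717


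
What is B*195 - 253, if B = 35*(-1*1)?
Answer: -7078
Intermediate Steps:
B = -35 (B = 35*(-1) = -35)
B*195 - 253 = -35*195 - 253 = -6825 - 253 = -7078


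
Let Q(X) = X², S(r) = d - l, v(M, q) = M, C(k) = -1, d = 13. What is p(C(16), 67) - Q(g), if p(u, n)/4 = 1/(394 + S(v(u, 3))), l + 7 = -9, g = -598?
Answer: -151266488/423 ≈ -3.5760e+5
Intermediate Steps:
l = -16 (l = -7 - 9 = -16)
S(r) = 29 (S(r) = 13 - 1*(-16) = 13 + 16 = 29)
p(u, n) = 4/423 (p(u, n) = 4/(394 + 29) = 4/423)
p(C(16), 67) - Q(g) = 4/423 - 1*(-598)² = 4/423 - 1*357604 = 4/423 - 357604 = -151266488/423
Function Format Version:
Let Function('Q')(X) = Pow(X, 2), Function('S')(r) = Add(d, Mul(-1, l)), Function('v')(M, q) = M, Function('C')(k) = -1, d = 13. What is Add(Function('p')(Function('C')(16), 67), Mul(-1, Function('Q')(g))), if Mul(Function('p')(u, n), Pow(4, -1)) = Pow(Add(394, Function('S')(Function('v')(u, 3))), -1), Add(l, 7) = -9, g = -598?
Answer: Rational(-151266488, 423) ≈ -3.5760e+5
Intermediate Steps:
l = -16 (l = Add(-7, -9) = -16)
Function('S')(r) = 29 (Function('S')(r) = Add(13, Mul(-1, -16)) = Add(13, 16) = 29)
Function('p')(u, n) = Rational(4, 423) (Function('p')(u, n) = Mul(4, Pow(Add(394, 29), -1)) = Mul(4, Pow(423, -1)) = Mul(4, Rational(1, 423)) = Rational(4, 423))
Add(Function('p')(Function('C')(16), 67), Mul(-1, Function('Q')(g))) = Add(Rational(4, 423), Mul(-1, Pow(-598, 2))) = Add(Rational(4, 423), Mul(-1, 357604)) = Add(Rational(4, 423), -357604) = Rational(-151266488, 423)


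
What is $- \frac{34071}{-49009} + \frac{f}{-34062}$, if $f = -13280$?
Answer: $\frac{905682961}{834672279} \approx 1.0851$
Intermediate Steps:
$- \frac{34071}{-49009} + \frac{f}{-34062} = - \frac{34071}{-49009} - \frac{13280}{-34062} = \left(-34071\right) \left(- \frac{1}{49009}\right) - - \frac{6640}{17031} = \frac{34071}{49009} + \frac{6640}{17031} = \frac{905682961}{834672279}$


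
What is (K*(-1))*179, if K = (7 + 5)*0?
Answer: 0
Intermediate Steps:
K = 0 (K = 12*0 = 0)
(K*(-1))*179 = (0*(-1))*179 = 0*179 = 0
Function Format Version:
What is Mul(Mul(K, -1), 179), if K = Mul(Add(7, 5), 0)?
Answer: 0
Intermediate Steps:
K = 0 (K = Mul(12, 0) = 0)
Mul(Mul(K, -1), 179) = Mul(Mul(0, -1), 179) = Mul(0, 179) = 0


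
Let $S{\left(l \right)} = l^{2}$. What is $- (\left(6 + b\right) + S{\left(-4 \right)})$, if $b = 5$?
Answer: $-27$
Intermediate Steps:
$- (\left(6 + b\right) + S{\left(-4 \right)}) = - (\left(6 + 5\right) + \left(-4\right)^{2}) = - (11 + 16) = \left(-1\right) 27 = -27$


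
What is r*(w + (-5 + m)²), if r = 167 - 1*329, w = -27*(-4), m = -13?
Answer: -69984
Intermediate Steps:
w = 108
r = -162 (r = 167 - 329 = -162)
r*(w + (-5 + m)²) = -162*(108 + (-5 - 13)²) = -162*(108 + (-18)²) = -162*(108 + 324) = -162*432 = -69984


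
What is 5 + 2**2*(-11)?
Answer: -39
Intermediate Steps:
5 + 2**2*(-11) = 5 + 4*(-11) = 5 - 44 = -39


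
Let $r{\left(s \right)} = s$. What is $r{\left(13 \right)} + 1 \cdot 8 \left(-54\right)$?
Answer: $-419$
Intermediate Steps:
$r{\left(13 \right)} + 1 \cdot 8 \left(-54\right) = 13 + 1 \cdot 8 \left(-54\right) = 13 + 8 \left(-54\right) = 13 - 432 = -419$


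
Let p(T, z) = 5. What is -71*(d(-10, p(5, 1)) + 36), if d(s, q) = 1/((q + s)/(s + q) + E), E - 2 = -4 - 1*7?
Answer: -20377/8 ≈ -2547.1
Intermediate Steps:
E = -9 (E = 2 + (-4 - 1*7) = 2 + (-4 - 7) = 2 - 11 = -9)
d(s, q) = -⅛ (d(s, q) = 1/((q + s)/(s + q) - 9) = 1/((q + s)/(q + s) - 9) = 1/(1 - 9) = 1/(-8) = -⅛)
-71*(d(-10, p(5, 1)) + 36) = -71*(-⅛ + 36) = -71*287/8 = -20377/8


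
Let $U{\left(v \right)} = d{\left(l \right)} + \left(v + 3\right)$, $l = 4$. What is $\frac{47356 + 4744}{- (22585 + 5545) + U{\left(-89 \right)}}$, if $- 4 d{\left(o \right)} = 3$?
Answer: $- \frac{208400}{112867} \approx -1.8464$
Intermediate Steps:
$d{\left(o \right)} = - \frac{3}{4}$ ($d{\left(o \right)} = \left(- \frac{1}{4}\right) 3 = - \frac{3}{4}$)
$U{\left(v \right)} = \frac{9}{4} + v$ ($U{\left(v \right)} = - \frac{3}{4} + \left(v + 3\right) = - \frac{3}{4} + \left(3 + v\right) = \frac{9}{4} + v$)
$\frac{47356 + 4744}{- (22585 + 5545) + U{\left(-89 \right)}} = \frac{47356 + 4744}{- (22585 + 5545) + \left(\frac{9}{4} - 89\right)} = \frac{52100}{\left(-1\right) 28130 - \frac{347}{4}} = \frac{52100}{-28130 - \frac{347}{4}} = \frac{52100}{- \frac{112867}{4}} = 52100 \left(- \frac{4}{112867}\right) = - \frac{208400}{112867}$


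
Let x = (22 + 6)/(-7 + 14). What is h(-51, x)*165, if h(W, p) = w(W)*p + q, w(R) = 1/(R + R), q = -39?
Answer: -109505/17 ≈ -6441.5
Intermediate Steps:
x = 4 (x = 28/7 = 28*(1/7) = 4)
w(R) = 1/(2*R)
h(W, p) = -39 + p/(2*W) (h(W, p) = (1/(2*W))*p - 39 = p/(2*W) - 39 = -39 + p/(2*W))
h(-51, x)*165 = (-39 + (1/2)*4/(-51))*165 = (-39 + (1/2)*4*(-1/51))*165 = (-39 - 2/51)*165 = -1991/51*165 = -109505/17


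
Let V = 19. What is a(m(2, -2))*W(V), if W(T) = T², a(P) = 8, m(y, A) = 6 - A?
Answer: 2888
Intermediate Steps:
a(m(2, -2))*W(V) = 8*19² = 8*361 = 2888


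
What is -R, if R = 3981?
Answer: -3981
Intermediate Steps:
-R = -1*3981 = -3981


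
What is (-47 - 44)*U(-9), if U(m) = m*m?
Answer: -7371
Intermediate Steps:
U(m) = m**2
(-47 - 44)*U(-9) = (-47 - 44)*(-9)**2 = -91*81 = -7371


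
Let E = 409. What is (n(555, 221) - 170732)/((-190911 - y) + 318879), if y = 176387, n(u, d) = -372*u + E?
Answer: 376783/48419 ≈ 7.7817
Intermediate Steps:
n(u, d) = 409 - 372*u (n(u, d) = -372*u + 409 = 409 - 372*u)
(n(555, 221) - 170732)/((-190911 - y) + 318879) = ((409 - 372*555) - 170732)/((-190911 - 1*176387) + 318879) = ((409 - 206460) - 170732)/((-190911 - 176387) + 318879) = (-206051 - 170732)/(-367298 + 318879) = -376783/(-48419) = -376783*(-1/48419) = 376783/48419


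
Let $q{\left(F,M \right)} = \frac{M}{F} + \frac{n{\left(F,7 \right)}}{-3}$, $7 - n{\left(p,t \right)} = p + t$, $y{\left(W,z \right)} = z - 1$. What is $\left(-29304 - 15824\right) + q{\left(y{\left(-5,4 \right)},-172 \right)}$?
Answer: $- \frac{135553}{3} \approx -45184.0$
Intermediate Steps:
$y{\left(W,z \right)} = -1 + z$
$n{\left(p,t \right)} = 7 - p - t$ ($n{\left(p,t \right)} = 7 - \left(p + t\right) = 7 - p - t$)
$q{\left(F,M \right)} = \frac{F}{3} + \frac{M}{F}$ ($q{\left(F,M \right)} = \frac{M}{F} + \frac{7 - F - 7}{-3} = \frac{M}{F} + \left(7 - F - 7\right) \left(- \frac{1}{3}\right) = \frac{M}{F} + - F \left(- \frac{1}{3}\right) = \frac{M}{F} + \frac{F}{3} = \frac{F}{3} + \frac{M}{F}$)
$\left(-29304 - 15824\right) + q{\left(y{\left(-5,4 \right)},-172 \right)} = \left(-29304 - 15824\right) - \left(\frac{172}{-1 + 4} - \frac{-1 + 4}{3}\right) = -45128 + \left(\frac{1}{3} \cdot 3 - \frac{172}{3}\right) = -45128 + \left(1 - \frac{172}{3}\right) = -45128 - \frac{169}{3} = - \frac{135553}{3}$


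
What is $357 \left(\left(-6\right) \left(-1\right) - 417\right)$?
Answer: $-146727$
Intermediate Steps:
$357 \left(\left(-6\right) \left(-1\right) - 417\right) = 357 \left(6 - 417\right) = 357 \left(-411\right) = -146727$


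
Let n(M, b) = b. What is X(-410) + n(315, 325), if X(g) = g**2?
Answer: 168425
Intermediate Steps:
X(-410) + n(315, 325) = (-410)**2 + 325 = 168100 + 325 = 168425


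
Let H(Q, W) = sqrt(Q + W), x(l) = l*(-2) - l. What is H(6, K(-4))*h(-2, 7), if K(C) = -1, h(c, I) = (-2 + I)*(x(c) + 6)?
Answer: 60*sqrt(5) ≈ 134.16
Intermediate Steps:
x(l) = -3*l (x(l) = -2*l - l = -3*l)
h(c, I) = (-2 + I)*(6 - 3*c) (h(c, I) = (-2 + I)*(-3*c + 6) = (-2 + I)*(6 - 3*c))
H(6, K(-4))*h(-2, 7) = sqrt(6 - 1)*(-12 + 6*7 + 6*(-2) - 3*7*(-2)) = sqrt(5)*(-12 + 42 - 12 + 42) = sqrt(5)*60 = 60*sqrt(5)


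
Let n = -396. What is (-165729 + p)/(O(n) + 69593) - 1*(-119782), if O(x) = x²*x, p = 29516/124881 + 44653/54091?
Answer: 50189345199680873524456/419005727740385853 ≈ 1.1978e+5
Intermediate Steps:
p = 7172861249/6754938171 (p = 29516*(1/124881) + 44653*(1/54091) = 29516/124881 + 44653/54091 = 7172861249/6754938171 ≈ 1.0619)
O(x) = x³
(-165729 + p)/(O(n) + 69593) - 1*(-119782) = (-165729 + 7172861249/6754938171)/((-396)³ + 69593) - 1*(-119782) = -1119481975280410/(6754938171*(-62099136 + 69593)) + 119782 = -1119481975280410/6754938171/(-62029543) + 119782 = -1119481975280410/6754938171*(-1/62029543) + 119782 = 1119481975280410/419005727740385853 + 119782 = 50189345199680873524456/419005727740385853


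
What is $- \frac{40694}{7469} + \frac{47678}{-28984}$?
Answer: $- \frac{767790939}{108240748} \approx -7.0934$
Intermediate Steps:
$- \frac{40694}{7469} + \frac{47678}{-28984} = \left(-40694\right) \frac{1}{7469} + 47678 \left(- \frac{1}{28984}\right) = - \frac{40694}{7469} - \frac{23839}{14492} = - \frac{767790939}{108240748}$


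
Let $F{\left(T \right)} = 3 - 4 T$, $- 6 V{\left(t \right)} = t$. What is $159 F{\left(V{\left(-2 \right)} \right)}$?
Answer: $265$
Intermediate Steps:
$V{\left(t \right)} = - \frac{t}{6}$
$159 F{\left(V{\left(-2 \right)} \right)} = 159 \left(3 - 4 \left(\left(- \frac{1}{6}\right) \left(-2\right)\right)\right) = 159 \left(3 - \frac{4}{3}\right) = 159 \cdot \frac{5}{3} = 265$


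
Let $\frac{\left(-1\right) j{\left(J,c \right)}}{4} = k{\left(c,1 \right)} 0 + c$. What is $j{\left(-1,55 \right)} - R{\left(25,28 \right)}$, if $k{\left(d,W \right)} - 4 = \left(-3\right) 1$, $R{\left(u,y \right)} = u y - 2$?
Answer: $-918$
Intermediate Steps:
$R{\left(u,y \right)} = -2 + u y$
$k{\left(d,W \right)} = 1$ ($k{\left(d,W \right)} = 4 - 3 = 1$)
$j{\left(J,c \right)} = - 4 c$ ($j{\left(J,c \right)} = - 4 \left(1 \cdot 0 + c\right) = - 4 \left(0 + c\right) = - 4 c$)
$j{\left(-1,55 \right)} - R{\left(25,28 \right)} = \left(-4\right) 55 - \left(-2 + 25 \cdot 28\right) = -220 - \left(-2 + 700\right) = -220 - 698 = -918$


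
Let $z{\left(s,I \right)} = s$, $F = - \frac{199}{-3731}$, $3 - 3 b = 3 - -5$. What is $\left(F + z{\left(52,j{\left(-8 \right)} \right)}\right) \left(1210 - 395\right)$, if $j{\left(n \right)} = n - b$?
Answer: $\frac{158281965}{3731} \approx 42424.0$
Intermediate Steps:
$b = - \frac{5}{3}$ ($b = 1 - \frac{3 - -5}{3} = 1 - \frac{3 + 5}{3} = 1 - \frac{8}{3} = - \frac{5}{3} \approx -1.6667$)
$F = \frac{199}{3731}$ ($F = \left(-199\right) \left(- \frac{1}{3731}\right) = \frac{199}{3731} \approx 0.053337$)
$j{\left(n \right)} = \frac{5}{3} + n$ ($j{\left(n \right)} = n - - \frac{5}{3} = n + \frac{5}{3} = \frac{5}{3} + n$)
$\left(F + z{\left(52,j{\left(-8 \right)} \right)}\right) \left(1210 - 395\right) = \left(\frac{199}{3731} + 52\right) \left(1210 - 395\right) = \frac{194211}{3731} \cdot 815 = \frac{158281965}{3731}$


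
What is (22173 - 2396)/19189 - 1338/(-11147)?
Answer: 246129101/213899783 ≈ 1.1507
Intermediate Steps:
(22173 - 2396)/19189 - 1338/(-11147) = 19777*(1/19189) - 1338*(-1/11147) = 19777/19189 + 1338/11147 = 246129101/213899783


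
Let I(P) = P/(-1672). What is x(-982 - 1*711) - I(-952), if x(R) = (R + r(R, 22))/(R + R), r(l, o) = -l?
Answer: -119/209 ≈ -0.56938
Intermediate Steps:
I(P) = -P/1672 (I(P) = P*(-1/1672) = -P/1672)
x(R) = 0 (x(R) = (R - R)/(R + R) = 0/((2*R)) = 0*(1/(2*R)) = 0)
x(-982 - 1*711) - I(-952) = 0 - (-1)*(-952)/1672 = 0 - 1*119/209 = 0 - 119/209 = -119/209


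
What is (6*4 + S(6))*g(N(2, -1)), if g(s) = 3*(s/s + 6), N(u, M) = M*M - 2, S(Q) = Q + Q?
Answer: 756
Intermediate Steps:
S(Q) = 2*Q
N(u, M) = -2 + M**2 (N(u, M) = M**2 - 2 = -2 + M**2)
g(s) = 21 (g(s) = 3*(1 + 6) = 3*7 = 21)
(6*4 + S(6))*g(N(2, -1)) = (6*4 + 2*6)*21 = (24 + 12)*21 = 36*21 = 756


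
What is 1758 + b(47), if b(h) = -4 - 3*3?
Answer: 1745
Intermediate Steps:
b(h) = -13 (b(h) = -4 - 9 = -13)
1758 + b(47) = 1758 - 13 = 1745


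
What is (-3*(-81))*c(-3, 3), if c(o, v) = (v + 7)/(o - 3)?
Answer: -405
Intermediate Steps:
c(o, v) = (7 + v)/(-3 + o)
(-3*(-81))*c(-3, 3) = (-3*(-81))*((7 + 3)/(-3 - 3)) = 243*(10/(-6)) = 243*(-1/6*10) = 243*(-5/3) = -405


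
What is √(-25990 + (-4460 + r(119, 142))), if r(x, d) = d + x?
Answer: I*√30189 ≈ 173.75*I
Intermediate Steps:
√(-25990 + (-4460 + r(119, 142))) = √(-25990 + (-4460 + (142 + 119))) = √(-25990 + (-4460 + 261)) = √(-25990 - 4199) = √(-30189) = I*√30189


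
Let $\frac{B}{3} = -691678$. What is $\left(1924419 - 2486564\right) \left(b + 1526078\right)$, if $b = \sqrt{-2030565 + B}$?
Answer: $-857877117310 - 562145 i \sqrt{4105599} \approx -8.5788 \cdot 10^{11} - 1.139 \cdot 10^{9} i$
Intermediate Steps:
$B = -2075034$ ($B = 3 \left(-691678\right) = -2075034$)
$b = i \sqrt{4105599}$ ($b = \sqrt{-2030565 - 2075034} = \sqrt{-4105599} = i \sqrt{4105599} \approx 2026.2 i$)
$\left(1924419 - 2486564\right) \left(b + 1526078\right) = \left(1924419 - 2486564\right) \left(i \sqrt{4105599} + 1526078\right) = - 562145 \left(1526078 + i \sqrt{4105599}\right) = -857877117310 - 562145 i \sqrt{4105599}$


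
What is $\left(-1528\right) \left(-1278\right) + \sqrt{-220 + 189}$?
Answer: $1952784 + i \sqrt{31} \approx 1.9528 \cdot 10^{6} + 5.5678 i$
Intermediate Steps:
$\left(-1528\right) \left(-1278\right) + \sqrt{-220 + 189} = 1952784 + \sqrt{-31} = 1952784 + i \sqrt{31}$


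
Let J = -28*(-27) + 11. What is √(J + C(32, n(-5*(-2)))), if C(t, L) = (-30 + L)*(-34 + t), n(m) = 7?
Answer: √813 ≈ 28.513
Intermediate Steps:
C(t, L) = (-34 + t)*(-30 + L)
J = 767 (J = 756 + 11 = 767)
√(J + C(32, n(-5*(-2)))) = √(767 + (1020 - 34*7 - 30*32 + 7*32)) = √(767 + (1020 - 238 - 960 + 224)) = √(767 + 46) = √813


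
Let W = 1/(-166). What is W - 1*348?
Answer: -57769/166 ≈ -348.01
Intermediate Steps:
W = -1/166 ≈ -0.0060241
W - 1*348 = -1/166 - 1*348 = -1/166 - 348 = -57769/166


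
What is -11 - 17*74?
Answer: -1269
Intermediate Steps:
-11 - 17*74 = -11 - 1258 = -1269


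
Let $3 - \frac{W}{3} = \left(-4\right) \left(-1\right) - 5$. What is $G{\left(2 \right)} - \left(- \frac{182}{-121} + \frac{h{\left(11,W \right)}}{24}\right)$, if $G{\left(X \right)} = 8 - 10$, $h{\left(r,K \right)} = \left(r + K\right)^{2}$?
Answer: $- \frac{74185}{2904} \approx -25.546$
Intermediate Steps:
$W = 12$ ($W = 9 - 3 \left(\left(-4\right) \left(-1\right) - 5\right) = 9 - 3 \left(4 - 5\right) = 9 - -3 = 9 + 3 = 12$)
$h{\left(r,K \right)} = \left(K + r\right)^{2}$
$G{\left(X \right)} = -2$
$G{\left(2 \right)} - \left(- \frac{182}{-121} + \frac{h{\left(11,W \right)}}{24}\right) = -2 - \left(- \frac{182}{-121} + \frac{\left(12 + 11\right)^{2}}{24}\right) = -2 - \left(\left(-182\right) \left(- \frac{1}{121}\right) + 23^{2} \cdot \frac{1}{24}\right) = -2 - \left(\frac{182}{121} + 529 \cdot \frac{1}{24}\right) = -2 - \left(\frac{182}{121} + \frac{529}{24}\right) = -2 - \frac{68377}{2904} = - \frac{74185}{2904}$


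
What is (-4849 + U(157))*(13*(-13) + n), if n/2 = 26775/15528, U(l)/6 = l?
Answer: 1673942429/2588 ≈ 6.4681e+5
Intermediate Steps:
U(l) = 6*l
n = 8925/2588 (n = 2*(26775/15528) = 2*(26775*(1/15528)) = 2*(8925/5176) = 8925/2588 ≈ 3.4486)
(-4849 + U(157))*(13*(-13) + n) = (-4849 + 6*157)*(13*(-13) + 8925/2588) = (-4849 + 942)*(-169 + 8925/2588) = -3907*(-428447/2588) = 1673942429/2588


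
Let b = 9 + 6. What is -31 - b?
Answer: -46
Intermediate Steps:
b = 15
-31 - b = -31 - 1*15 = -31 - 15 = -46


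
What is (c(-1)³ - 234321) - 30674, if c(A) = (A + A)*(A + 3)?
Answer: -265059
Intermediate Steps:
c(A) = 2*A*(3 + A) (c(A) = (2*A)*(3 + A) = 2*A*(3 + A))
(c(-1)³ - 234321) - 30674 = ((2*(-1)*(3 - 1))³ - 234321) - 30674 = ((2*(-1)*2)³ - 234321) - 30674 = ((-4)³ - 234321) - 30674 = (-64 - 234321) - 30674 = -234385 - 30674 = -265059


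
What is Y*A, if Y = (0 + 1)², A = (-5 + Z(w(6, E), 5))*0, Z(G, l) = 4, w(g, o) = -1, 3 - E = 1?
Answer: 0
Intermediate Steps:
E = 2 (E = 3 - 1*1 = 3 - 1 = 2)
A = 0 (A = (-5 + 4)*0 = -1*0 = 0)
Y = 1 (Y = 1² = 1)
Y*A = 1*0 = 0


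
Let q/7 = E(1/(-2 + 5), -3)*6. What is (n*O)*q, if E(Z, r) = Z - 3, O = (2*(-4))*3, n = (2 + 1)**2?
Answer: 24192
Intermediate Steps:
n = 9 (n = 3**2 = 9)
O = -24 (O = -8*3 = -24)
E(Z, r) = -3 + Z
q = -112 (q = 7*((-3 + 1/(-2 + 5))*6) = 7*((-3 + 1/3)*6) = 7*(-8/3*6) = 7*(-16) = -112)
(n*O)*q = (9*(-24))*(-112) = -216*(-112) = 24192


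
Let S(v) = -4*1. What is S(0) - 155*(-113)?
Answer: 17511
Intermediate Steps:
S(v) = -4
S(0) - 155*(-113) = -4 - 155*(-113) = -4 + 17515 = 17511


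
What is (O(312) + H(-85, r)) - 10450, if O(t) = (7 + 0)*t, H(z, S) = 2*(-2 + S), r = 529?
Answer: -7212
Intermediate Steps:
H(z, S) = -4 + 2*S
O(t) = 7*t
(O(312) + H(-85, r)) - 10450 = (7*312 + (-4 + 2*529)) - 10450 = (2184 + (-4 + 1058)) - 10450 = (2184 + 1054) - 10450 = 3238 - 10450 = -7212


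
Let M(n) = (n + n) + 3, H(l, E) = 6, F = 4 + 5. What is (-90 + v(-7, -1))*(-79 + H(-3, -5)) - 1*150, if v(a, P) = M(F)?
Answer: 4887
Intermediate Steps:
F = 9
M(n) = 3 + 2*n (M(n) = 2*n + 3 = 3 + 2*n)
v(a, P) = 21 (v(a, P) = 3 + 2*9 = 3 + 18 = 21)
(-90 + v(-7, -1))*(-79 + H(-3, -5)) - 1*150 = (-90 + 21)*(-79 + 6) - 1*150 = -69*(-73) - 150 = 5037 - 150 = 4887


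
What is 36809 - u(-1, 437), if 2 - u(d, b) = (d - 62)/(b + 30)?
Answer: 17188806/467 ≈ 36807.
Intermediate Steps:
u(d, b) = 2 - (-62 + d)/(30 + b) (u(d, b) = 2 - (d - 62)/(b + 30) = 2 - (-62 + d)/(30 + b))
36809 - u(-1, 437) = 36809 - (122 - 1*(-1) + 2*437)/(30 + 437) = 36809 - (122 + 1 + 874)/467 = 36809 - 997/467 = 17188806/467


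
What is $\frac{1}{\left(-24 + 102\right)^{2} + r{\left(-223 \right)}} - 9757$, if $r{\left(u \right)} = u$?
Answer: $- \frac{57185776}{5861} \approx -9757.0$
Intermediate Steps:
$\frac{1}{\left(-24 + 102\right)^{2} + r{\left(-223 \right)}} - 9757 = \frac{1}{\left(-24 + 102\right)^{2} - 223} - 9757 = \frac{1}{78^{2} - 223} - 9757 = \frac{1}{6084 - 223} - 9757 = \frac{1}{5861} - 9757 = - \frac{57185776}{5861}$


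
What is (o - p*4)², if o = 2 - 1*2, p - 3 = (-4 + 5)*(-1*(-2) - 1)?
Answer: 256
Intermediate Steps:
p = 4 (p = 3 + (-4 + 5)*(-1*(-2) - 1) = 3 + 1*(2 - 1) = 3 + 1*1 = 3 + 1 = 4)
o = 0 (o = 2 - 2 = 0)
(o - p*4)² = (0 - 4*4)² = (0 - 16)² = (-16)² = 256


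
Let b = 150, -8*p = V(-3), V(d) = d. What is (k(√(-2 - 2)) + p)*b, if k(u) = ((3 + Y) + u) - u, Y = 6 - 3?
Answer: 3825/4 ≈ 956.25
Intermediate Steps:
p = 3/8 (p = -⅛*(-3) = 3/8 ≈ 0.37500)
Y = 3
k(u) = 6 (k(u) = ((3 + 3) + u) - u = (6 + u) - u = 6)
(k(√(-2 - 2)) + p)*b = (6 + 3/8)*150 = (51/8)*150 = 3825/4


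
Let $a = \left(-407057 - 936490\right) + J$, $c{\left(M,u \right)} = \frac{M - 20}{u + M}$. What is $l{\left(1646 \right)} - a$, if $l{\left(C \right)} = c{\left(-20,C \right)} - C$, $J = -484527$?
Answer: $\frac{1484885944}{813} \approx 1.8264 \cdot 10^{6}$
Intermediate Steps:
$c{\left(M,u \right)} = \frac{-20 + M}{M + u}$
$a = -1828074$ ($a = \left(-407057 - 936490\right) - 484527 = -1343547 - 484527 = -1828074$)
$l{\left(C \right)} = - C - \frac{40}{-20 + C}$ ($l{\left(C \right)} = \frac{-20 - 20}{-20 + C} - C = \frac{1}{-20 + C} \left(-40\right) - C = - \frac{40}{-20 + C} - C = - C - \frac{40}{-20 + C}$)
$l{\left(1646 \right)} - a = \frac{-40 - 1646 \left(-20 + 1646\right)}{-20 + 1646} - -1828074 = \frac{-40 - 1646 \cdot 1626}{1626} + 1828074 = \frac{-40 - 2676396}{1626} + 1828074 = \frac{1}{1626} \left(-2676436\right) + 1828074 = - \frac{1338218}{813} + 1828074 = \frac{1484885944}{813}$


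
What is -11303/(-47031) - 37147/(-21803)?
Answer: 1993499866/1025416893 ≈ 1.9441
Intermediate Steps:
-11303/(-47031) - 37147/(-21803) = -11303*(-1/47031) - 37147*(-1/21803) = 11303/47031 + 37147/21803 = 1993499866/1025416893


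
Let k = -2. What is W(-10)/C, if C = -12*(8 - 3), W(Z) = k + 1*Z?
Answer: ⅕ ≈ 0.20000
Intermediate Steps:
W(Z) = -2 + Z (W(Z) = -2 + 1*Z = -2 + Z)
C = -60 (C = -12*5 = -60)
W(-10)/C = (-2 - 10)/(-60) = -12*(-1/60) = ⅕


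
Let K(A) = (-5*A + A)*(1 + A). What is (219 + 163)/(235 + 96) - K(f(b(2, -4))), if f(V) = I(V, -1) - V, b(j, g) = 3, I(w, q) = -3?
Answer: 40102/331 ≈ 121.15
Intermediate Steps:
f(V) = -3 - V
K(A) = -4*A*(1 + A) (K(A) = (-4*A)*(1 + A) = -4*A*(1 + A))
(219 + 163)/(235 + 96) - K(f(b(2, -4))) = (219 + 163)/(235 + 96) - (-4)*(-3 - 1*3)*(1 + (-3 - 1*3)) = 382/331 - (-4)*(-3 - 3)*(1 + (-3 - 3)) = 382*(1/331) - (-4)*(-6)*(1 - 6) = 382/331 - (-4)*(-6)*(-5) = 382/331 - 1*(-120) = 382/331 + 120 = 40102/331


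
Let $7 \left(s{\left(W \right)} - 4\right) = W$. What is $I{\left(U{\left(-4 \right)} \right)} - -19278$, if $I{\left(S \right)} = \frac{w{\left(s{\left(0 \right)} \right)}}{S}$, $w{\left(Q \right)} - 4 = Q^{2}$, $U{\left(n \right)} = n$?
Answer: $19273$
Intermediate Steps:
$s{\left(W \right)} = 4 + \frac{W}{7}$
$w{\left(Q \right)} = 4 + Q^{2}$
$I{\left(S \right)} = \frac{20}{S}$ ($I{\left(S \right)} = \frac{4 + \left(4 + \frac{1}{7} \cdot 0\right)^{2}}{S} = \frac{4 + \left(4 + 0\right)^{2}}{S} = \frac{4 + 4^{2}}{S} = \frac{4 + 16}{S} = \frac{20}{S}$)
$I{\left(U{\left(-4 \right)} \right)} - -19278 = \frac{20}{-4} - -19278 = 20 \left(- \frac{1}{4}\right) + 19278 = -5 + 19278 = 19273$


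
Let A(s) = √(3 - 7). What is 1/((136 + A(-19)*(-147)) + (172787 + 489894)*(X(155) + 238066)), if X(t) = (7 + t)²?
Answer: 29192202541/5113108135168601154492 + 49*I/5113108135168601154492 ≈ 5.7093e-12 + 9.5832e-21*I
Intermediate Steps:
A(s) = 2*I (A(s) = √(-4) = 2*I)
1/((136 + A(-19)*(-147)) + (172787 + 489894)*(X(155) + 238066)) = 1/((136 + (2*I)*(-147)) + (172787 + 489894)*((7 + 155)² + 238066)) = 1/((136 - 294*I) + 662681*(162² + 238066)) = 1/((136 - 294*I) + 662681*(26244 + 238066)) = 1/((136 - 294*I) + 662681*264310) = 1/((136 - 294*I) + 175153215110) = 1/(175153215246 - 294*I) = (175153215246 + 294*I)/30678648811011606926952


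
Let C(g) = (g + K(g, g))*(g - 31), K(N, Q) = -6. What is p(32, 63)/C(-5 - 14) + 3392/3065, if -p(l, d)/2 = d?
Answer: 385381/383125 ≈ 1.0059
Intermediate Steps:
p(l, d) = -2*d
C(g) = (-31 + g)*(-6 + g) (C(g) = (g - 6)*(g - 31) = (-6 + g)*(-31 + g) = (-31 + g)*(-6 + g))
p(32, 63)/C(-5 - 14) + 3392/3065 = (-2*63)/(186 + (-5 - 14)² - 37*(-5 - 14)) + 3392/3065 = -126/(186 + (-19)² - 37*(-19)) + 3392*(1/3065) = -126/(186 + 361 + 703) + 3392/3065 = -126/1250 + 3392/3065 = -126*1/1250 + 3392/3065 = -63/625 + 3392/3065 = 385381/383125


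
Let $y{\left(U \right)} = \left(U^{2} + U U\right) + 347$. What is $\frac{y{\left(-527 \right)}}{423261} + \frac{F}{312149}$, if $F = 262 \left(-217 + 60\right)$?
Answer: $\frac{156083556971}{132120497889} \approx 1.1814$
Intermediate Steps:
$F = -41134$ ($F = 262 \left(-157\right) = -41134$)
$y{\left(U \right)} = 347 + 2 U^{2}$ ($y{\left(U \right)} = \left(U^{2} + U^{2}\right) + 347 = 2 U^{2} + 347 = 347 + 2 U^{2}$)
$\frac{y{\left(-527 \right)}}{423261} + \frac{F}{312149} = \frac{347 + 2 \left(-527\right)^{2}}{423261} - \frac{41134}{312149} = \left(347 + 2 \cdot 277729\right) \frac{1}{423261} - \frac{41134}{312149} = \left(347 + 555458\right) \frac{1}{423261} - \frac{41134}{312149} = 555805 \cdot \frac{1}{423261} - \frac{41134}{312149} = \frac{555805}{423261} - \frac{41134}{312149} = \frac{156083556971}{132120497889}$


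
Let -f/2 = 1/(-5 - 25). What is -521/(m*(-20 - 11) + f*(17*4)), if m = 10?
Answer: 7815/4582 ≈ 1.7056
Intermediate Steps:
f = 1/15 (f = -2/(-5 - 25) = -2/(-30) = -2*(-1/30) = 1/15 ≈ 0.066667)
-521/(m*(-20 - 11) + f*(17*4)) = -521/(10*(-20 - 11) + (17*4)/15) = -521/(10*(-31) + (1/15)*68) = -521/(-310 + 68/15) = -521/(-4582/15) = -521*(-15/4582) = 7815/4582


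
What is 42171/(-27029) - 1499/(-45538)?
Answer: -1879866527/1230846602 ≈ -1.5273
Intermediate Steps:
42171/(-27029) - 1499/(-45538) = 42171*(-1/27029) - 1499*(-1/45538) = -42171/27029 + 1499/45538 = -1879866527/1230846602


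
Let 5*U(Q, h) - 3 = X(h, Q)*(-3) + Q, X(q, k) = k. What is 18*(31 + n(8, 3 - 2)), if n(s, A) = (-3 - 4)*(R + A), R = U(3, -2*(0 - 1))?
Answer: 2538/5 ≈ 507.60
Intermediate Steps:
U(Q, h) = ⅗ - 2*Q/5 (U(Q, h) = ⅗ + (Q*(-3) + Q)/5 = ⅗ + (-3*Q + Q)/5 = ⅗ + (-2*Q)/5 = ⅗ - 2*Q/5)
R = -⅗ (R = ⅗ - ⅖*3 = ⅗ - 6/5 = -⅗ ≈ -0.60000)
n(s, A) = 21/5 - 7*A (n(s, A) = (-3 - 4)*(-⅗ + A) = -7*(-⅗ + A) = 21/5 - 7*A)
18*(31 + n(8, 3 - 2)) = 18*(31 + (21/5 - 7*(3 - 2))) = 18*(31 + (21/5 - 7*1)) = 18*(31 + (21/5 - 7)) = 18*(31 - 14/5) = 18*(141/5) = 2538/5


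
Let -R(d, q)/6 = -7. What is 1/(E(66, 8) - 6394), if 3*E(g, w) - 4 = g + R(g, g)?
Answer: -3/19070 ≈ -0.00015732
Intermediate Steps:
R(d, q) = 42 (R(d, q) = -6*(-7) = 42)
E(g, w) = 46/3 + g/3 (E(g, w) = 4/3 + (g + 42)/3 = 4/3 + (42 + g)/3 = 4/3 + (14 + g/3) = 46/3 + g/3)
1/(E(66, 8) - 6394) = 1/((46/3 + (1/3)*66) - 6394) = 1/((46/3 + 22) - 6394) = 1/(112/3 - 6394) = 1/(-19070/3) = -3/19070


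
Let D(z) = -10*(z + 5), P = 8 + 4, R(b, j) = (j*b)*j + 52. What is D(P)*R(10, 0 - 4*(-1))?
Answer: -36040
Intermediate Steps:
R(b, j) = 52 + b*j² (R(b, j) = (b*j)*j + 52 = b*j² + 52 = 52 + b*j²)
P = 12
D(z) = -50 - 10*z (D(z) = -10*(5 + z) = -50 - 10*z)
D(P)*R(10, 0 - 4*(-1)) = (-50 - 10*12)*(52 + 10*(0 - 4*(-1))²) = (-50 - 120)*(52 + 10*(0 + 4)²) = -170*(52 + 10*4²) = -170*(52 + 10*16) = -170*(52 + 160) = -170*212 = -36040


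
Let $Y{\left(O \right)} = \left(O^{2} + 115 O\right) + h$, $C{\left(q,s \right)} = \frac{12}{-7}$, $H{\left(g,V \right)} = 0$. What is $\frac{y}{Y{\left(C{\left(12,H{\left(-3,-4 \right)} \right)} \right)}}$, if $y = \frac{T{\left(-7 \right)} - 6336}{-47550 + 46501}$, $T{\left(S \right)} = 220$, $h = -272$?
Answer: $- \frac{74921}{5990839} \approx -0.012506$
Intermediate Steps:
$C{\left(q,s \right)} = - \frac{12}{7}$ ($C{\left(q,s \right)} = 12 \left(- \frac{1}{7}\right) = - \frac{12}{7}$)
$y = \frac{6116}{1049}$ ($y = \frac{220 - 6336}{-47550 + 46501} = - \frac{6116}{-1049} = \left(-6116\right) \left(- \frac{1}{1049}\right) = \frac{6116}{1049} \approx 5.8303$)
$Y{\left(O \right)} = -272 + O^{2} + 115 O$ ($Y{\left(O \right)} = \left(O^{2} + 115 O\right) - 272 = -272 + O^{2} + 115 O$)
$\frac{y}{Y{\left(C{\left(12,H{\left(-3,-4 \right)} \right)} \right)}} = \frac{6116}{1049 \left(-272 + \left(- \frac{12}{7}\right)^{2} + 115 \left(- \frac{12}{7}\right)\right)} = \frac{6116}{1049 \left(-272 + \frac{144}{49} - \frac{1380}{7}\right)} = \frac{6116}{1049 \left(- \frac{22844}{49}\right)} = \frac{6116}{1049} \left(- \frac{49}{22844}\right) = - \frac{74921}{5990839}$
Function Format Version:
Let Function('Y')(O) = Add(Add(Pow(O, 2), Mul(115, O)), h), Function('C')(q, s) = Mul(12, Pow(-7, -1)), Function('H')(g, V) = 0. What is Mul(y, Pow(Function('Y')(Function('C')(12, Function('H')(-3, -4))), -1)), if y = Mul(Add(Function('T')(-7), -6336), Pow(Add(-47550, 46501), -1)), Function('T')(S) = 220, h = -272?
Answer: Rational(-74921, 5990839) ≈ -0.012506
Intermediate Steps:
Function('C')(q, s) = Rational(-12, 7) (Function('C')(q, s) = Mul(12, Rational(-1, 7)) = Rational(-12, 7))
y = Rational(6116, 1049) (y = Mul(Add(220, -6336), Pow(Add(-47550, 46501), -1)) = Mul(-6116, Pow(-1049, -1)) = Mul(-6116, Rational(-1, 1049)) = Rational(6116, 1049) ≈ 5.8303)
Function('Y')(O) = Add(-272, Pow(O, 2), Mul(115, O)) (Function('Y')(O) = Add(Add(Pow(O, 2), Mul(115, O)), -272) = Add(-272, Pow(O, 2), Mul(115, O)))
Mul(y, Pow(Function('Y')(Function('C')(12, Function('H')(-3, -4))), -1)) = Mul(Rational(6116, 1049), Pow(Add(-272, Pow(Rational(-12, 7), 2), Mul(115, Rational(-12, 7))), -1)) = Mul(Rational(6116, 1049), Pow(Add(-272, Rational(144, 49), Rational(-1380, 7)), -1)) = Mul(Rational(6116, 1049), Pow(Rational(-22844, 49), -1)) = Mul(Rational(6116, 1049), Rational(-49, 22844)) = Rational(-74921, 5990839)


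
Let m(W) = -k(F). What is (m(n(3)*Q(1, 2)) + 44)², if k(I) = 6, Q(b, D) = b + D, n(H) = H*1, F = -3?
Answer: 1444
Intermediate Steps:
n(H) = H
Q(b, D) = D + b
m(W) = -6 (m(W) = -1*6 = -6)
(m(n(3)*Q(1, 2)) + 44)² = (-6 + 44)² = 38² = 1444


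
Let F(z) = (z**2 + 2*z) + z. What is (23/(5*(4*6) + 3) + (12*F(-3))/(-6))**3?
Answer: 12167/1860867 ≈ 0.0065383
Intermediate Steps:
F(z) = z**2 + 3*z
(23/(5*(4*6) + 3) + (12*F(-3))/(-6))**3 = (23/(5*(4*6) + 3) + (12*(-3*(3 - 3)))/(-6))**3 = (23/(5*24 + 3) + (12*(-3*0))*(-1/6))**3 = (23/(120 + 3) + (12*0)*(-1/6))**3 = (23/123 + 0*(-1/6))**3 = (23*(1/123) + 0)**3 = (23/123 + 0)**3 = (23/123)**3 = 12167/1860867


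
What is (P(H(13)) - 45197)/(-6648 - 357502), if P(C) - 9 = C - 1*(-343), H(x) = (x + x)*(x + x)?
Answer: 44169/364150 ≈ 0.12129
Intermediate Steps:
H(x) = 4*x² (H(x) = (2*x)*(2*x) = 4*x²)
P(C) = 352 + C (P(C) = 9 + (C - 1*(-343)) = 9 + (C + 343) = 9 + (343 + C) = 352 + C)
(P(H(13)) - 45197)/(-6648 - 357502) = ((352 + 4*13²) - 45197)/(-6648 - 357502) = ((352 + 4*169) - 45197)/(-364150) = ((352 + 676) - 45197)*(-1/364150) = (1028 - 45197)*(-1/364150) = -44169*(-1/364150) = 44169/364150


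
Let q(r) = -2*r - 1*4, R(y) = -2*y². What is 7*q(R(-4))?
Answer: 420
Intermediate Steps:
q(r) = -4 - 2*r (q(r) = -2*r - 4 = -4 - 2*r)
7*q(R(-4)) = 7*(-4 - (-4)*(-4)²) = 7*(-4 - (-4)*16) = 7*(-4 - 2*(-32)) = 7*(-4 + 64) = 7*60 = 420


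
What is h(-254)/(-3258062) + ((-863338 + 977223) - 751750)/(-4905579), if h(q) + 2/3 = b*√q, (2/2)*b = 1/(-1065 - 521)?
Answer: 346367831336/2663780087983 + I*√254/5167286332 ≈ 0.13003 + 3.0843e-9*I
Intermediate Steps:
b = -1/1586 (b = 1/(-1065 - 521) = 1/(-1586) = -1/1586 ≈ -0.00063052)
h(q) = -⅔ - √q/1586
h(-254)/(-3258062) + ((-863338 + 977223) - 751750)/(-4905579) = (-⅔ - I*√254/1586)/(-3258062) + ((-863338 + 977223) - 751750)/(-4905579) = (-⅔ - I*√254/1586)*(-1/3258062) + (113885 - 751750)*(-1/4905579) = (-⅔ - I*√254/1586)*(-1/3258062) - 637865*(-1/4905579) = (1/4887093 + I*√254/5167286332) + 637865/4905579 = 346367831336/2663780087983 + I*√254/5167286332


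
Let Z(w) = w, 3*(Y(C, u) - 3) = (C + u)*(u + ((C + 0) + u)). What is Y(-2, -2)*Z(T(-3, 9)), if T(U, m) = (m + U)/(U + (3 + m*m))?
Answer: 22/27 ≈ 0.81481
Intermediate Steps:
T(U, m) = (U + m)/(3 + U + m**2) (T(U, m) = (U + m)/(U + (3 + m**2)) = (U + m)/(3 + U + m**2))
Y(C, u) = 3 + (C + u)*(C + 2*u)/3 (Y(C, u) = 3 + ((C + u)*(u + ((C + 0) + u)))/3 = 3 + ((C + u)*(u + (C + u)))/3 = 3 + ((C + u)*(C + 2*u))/3 = 3 + (C + u)*(C + 2*u)/3)
Y(-2, -2)*Z(T(-3, 9)) = (3 + (1/3)*(-2)**2 + (2/3)*(-2)**2 - 2*(-2))*((-3 + 9)/(3 - 3 + 9**2)) = (3 + (1/3)*4 + (2/3)*4 + 4)*(6/(3 - 3 + 81)) = (3 + 4/3 + 8/3 + 4)*(6/81) = 11*((1/81)*6) = 11*(2/27) = 22/27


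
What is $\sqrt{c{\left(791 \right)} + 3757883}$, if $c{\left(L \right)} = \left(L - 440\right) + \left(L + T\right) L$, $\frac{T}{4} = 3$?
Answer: $\sqrt{4393407} \approx 2096.0$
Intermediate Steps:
$T = 12$ ($T = 4 \cdot 3 = 12$)
$c{\left(L \right)} = -440 + L + L \left(12 + L\right)$ ($c{\left(L \right)} = \left(L - 440\right) + \left(L + 12\right) L = \left(-440 + L\right) + \left(12 + L\right) L = \left(-440 + L\right) + L \left(12 + L\right) = -440 + L + L \left(12 + L\right)$)
$\sqrt{c{\left(791 \right)} + 3757883} = \sqrt{\left(-440 + 791^{2} + 13 \cdot 791\right) + 3757883} = \sqrt{\left(-440 + 625681 + 10283\right) + 3757883} = \sqrt{635524 + 3757883} = \sqrt{4393407}$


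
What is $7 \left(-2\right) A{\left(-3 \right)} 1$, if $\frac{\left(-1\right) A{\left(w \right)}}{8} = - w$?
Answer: $336$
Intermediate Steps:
$A{\left(w \right)} = 8 w$ ($A{\left(w \right)} = - 8 \left(- w\right) = 8 w$)
$7 \left(-2\right) A{\left(-3 \right)} 1 = 7 \left(-2\right) 8 \left(-3\right) 1 = \left(-14\right) \left(-24\right) 1 = 336 \cdot 1 = 336$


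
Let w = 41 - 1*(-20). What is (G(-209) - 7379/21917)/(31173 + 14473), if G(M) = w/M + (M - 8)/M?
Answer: 1876841/209088486838 ≈ 8.9763e-6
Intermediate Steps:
w = 61 (w = 41 + 20 = 61)
G(M) = 61/M + (-8 + M)/M (G(M) = 61/M + (M - 8)/M = 61/M + (-8 + M)/M)
(G(-209) - 7379/21917)/(31173 + 14473) = ((53 - 209)/(-209) - 7379/21917)/(31173 + 14473) = (-1/209*(-156) - 7379*1/21917)/45646 = (156/209 - 7379/21917)*(1/45646) = (1876841/4580653)*(1/45646) = 1876841/209088486838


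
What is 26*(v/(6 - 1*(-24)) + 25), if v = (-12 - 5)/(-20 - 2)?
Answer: 214721/330 ≈ 650.67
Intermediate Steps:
v = 17/22 (v = -17/(-22) = -17*(-1/22) = 17/22 ≈ 0.77273)
26*(v/(6 - 1*(-24)) + 25) = 26*(17/(22*(6 - 1*(-24))) + 25) = 26*(17/(22*(6 + 24)) + 25) = 26*((17/22)/30 + 25) = 26*((17/22)*(1/30) + 25) = 26*(17/660 + 25) = 26*(16517/660) = 214721/330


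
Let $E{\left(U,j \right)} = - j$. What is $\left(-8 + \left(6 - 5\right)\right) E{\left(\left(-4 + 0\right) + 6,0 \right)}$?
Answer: $0$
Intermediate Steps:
$\left(-8 + \left(6 - 5\right)\right) E{\left(\left(-4 + 0\right) + 6,0 \right)} = \left(-8 + \left(6 - 5\right)\right) \left(\left(-1\right) 0\right) = \left(-8 + \left(6 - 5\right)\right) 0 = \left(-8 + 1\right) 0 = \left(-7\right) 0 = 0$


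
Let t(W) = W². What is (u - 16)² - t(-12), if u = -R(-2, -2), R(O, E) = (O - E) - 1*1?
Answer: 81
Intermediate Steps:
R(O, E) = -1 + O - E (R(O, E) = (O - E) - 1 = -1 + O - E)
u = 1 (u = -(-1 - 2 - 1*(-2)) = -(-1 - 2 + 2) = -1*(-1) = 1)
(u - 16)² - t(-12) = (1 - 16)² - 1*(-12)² = (-15)² - 1*144 = 225 - 144 = 81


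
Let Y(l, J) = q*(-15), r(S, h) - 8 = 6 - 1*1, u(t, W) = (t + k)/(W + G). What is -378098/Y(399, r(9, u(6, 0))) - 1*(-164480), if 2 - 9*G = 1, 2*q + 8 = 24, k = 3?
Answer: 10057849/60 ≈ 1.6763e+5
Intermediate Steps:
q = 8 (q = -4 + (½)*24 = -4 + 12 = 8)
G = ⅑ (G = 2/9 - ⅑*1 = 2/9 - ⅑ = ⅑ ≈ 0.11111)
u(t, W) = (3 + t)/(⅑ + W) (u(t, W) = (t + 3)/(W + ⅑) = (3 + t)/(⅑ + W))
r(S, h) = 13 (r(S, h) = 8 + (6 - 1*1) = 8 + (6 - 1) = 8 + 5 = 13)
Y(l, J) = -120 (Y(l, J) = 8*(-15) = -120)
-378098/Y(399, r(9, u(6, 0))) - 1*(-164480) = -378098/(-120) - 1*(-164480) = -378098*(-1/120) + 164480 = 189049/60 + 164480 = 10057849/60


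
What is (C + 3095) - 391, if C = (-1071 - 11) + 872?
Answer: 2494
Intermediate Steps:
C = -210 (C = -1082 + 872 = -210)
(C + 3095) - 391 = (-210 + 3095) - 391 = 2885 - 391 = 2494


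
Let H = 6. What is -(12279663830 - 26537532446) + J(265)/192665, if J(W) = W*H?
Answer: 549398451380646/38533 ≈ 1.4258e+10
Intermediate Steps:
J(W) = 6*W (J(W) = W*6 = 6*W)
-(12279663830 - 26537532446) + J(265)/192665 = -(12279663830 - 26537532446) + (6*265)/192665 = -256843/(1/((-136001 - 103322) + 183811)) + 1590*(1/192665) = -256843/(1/(-239323 + 183811)) + 318/38533 = -256843/(1/(-55512)) + 318/38533 = -256843/(-1/55512) + 318/38533 = -256843*(-55512) + 318/38533 = 14257868616 + 318/38533 = 549398451380646/38533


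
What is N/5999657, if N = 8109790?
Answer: 8109790/5999657 ≈ 1.3517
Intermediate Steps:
N/5999657 = 8109790/5999657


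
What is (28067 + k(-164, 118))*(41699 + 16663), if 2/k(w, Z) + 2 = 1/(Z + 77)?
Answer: 637177231626/389 ≈ 1.6380e+9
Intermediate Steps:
k(w, Z) = 2/(-2 + 1/(77 + Z)) (k(w, Z) = 2/(-2 + 1/(Z + 77)) = 2/(-2 + 1/(77 + Z)))
(28067 + k(-164, 118))*(41699 + 16663) = (28067 + 2*(-77 - 1*118)/(153 + 2*118))*(41699 + 16663) = (28067 + 2*(-77 - 118)/(153 + 236))*58362 = (28067 + 2*(-195)/389)*58362 = (28067 + 2*(1/389)*(-195))*58362 = (28067 - 390/389)*58362 = (10917673/389)*58362 = 637177231626/389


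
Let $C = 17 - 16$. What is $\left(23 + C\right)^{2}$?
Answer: $576$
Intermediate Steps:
$C = 1$
$\left(23 + C\right)^{2} = \left(23 + 1\right)^{2} = 24^{2} = 576$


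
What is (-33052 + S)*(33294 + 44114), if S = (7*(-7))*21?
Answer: -2638142048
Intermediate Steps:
S = -1029 (S = -49*21 = -1029)
(-33052 + S)*(33294 + 44114) = (-33052 - 1029)*(33294 + 44114) = -34081*77408 = -2638142048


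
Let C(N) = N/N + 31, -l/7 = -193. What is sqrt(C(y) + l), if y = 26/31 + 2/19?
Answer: sqrt(1383) ≈ 37.189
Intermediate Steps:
l = 1351 (l = -7*(-193) = 1351)
y = 556/589 (y = 26*(1/31) + 2*(1/19) = 26/31 + 2/19 = 556/589 ≈ 0.94397)
C(N) = 32 (C(N) = 1 + 31 = 32)
sqrt(C(y) + l) = sqrt(32 + 1351) = sqrt(1383)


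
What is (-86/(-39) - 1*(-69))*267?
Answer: 247153/13 ≈ 19012.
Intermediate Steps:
(-86/(-39) - 1*(-69))*267 = (-86*(-1/39) + 69)*267 = (86/39 + 69)*267 = (2777/39)*267 = 247153/13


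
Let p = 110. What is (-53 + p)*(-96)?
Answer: -5472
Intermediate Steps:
(-53 + p)*(-96) = (-53 + 110)*(-96) = 57*(-96) = -5472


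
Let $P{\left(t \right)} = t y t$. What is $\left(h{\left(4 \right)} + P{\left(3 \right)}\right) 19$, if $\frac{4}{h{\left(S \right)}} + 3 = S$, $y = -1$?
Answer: $-95$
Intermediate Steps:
$h{\left(S \right)} = \frac{4}{-3 + S}$
$P{\left(t \right)} = - t^{2}$ ($P{\left(t \right)} = t \left(-1\right) t = - t t = - t^{2}$)
$\left(h{\left(4 \right)} + P{\left(3 \right)}\right) 19 = \left(\frac{4}{-3 + 4} - 3^{2}\right) 19 = \left(\frac{4}{1} - 9\right) 19 = \left(4 \cdot 1 - 9\right) 19 = \left(4 - 9\right) 19 = \left(-5\right) 19 = -95$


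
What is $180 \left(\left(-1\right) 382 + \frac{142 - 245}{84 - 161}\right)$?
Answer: $- \frac{5275980}{77} \approx -68519.0$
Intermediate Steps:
$180 \left(\left(-1\right) 382 + \frac{142 - 245}{84 - 161}\right) = 180 \left(-382 - \frac{103}{-77}\right) = 180 \left(-382 - - \frac{103}{77}\right) = 180 \left(-382 + \frac{103}{77}\right) = 180 \left(- \frac{29311}{77}\right) = - \frac{5275980}{77}$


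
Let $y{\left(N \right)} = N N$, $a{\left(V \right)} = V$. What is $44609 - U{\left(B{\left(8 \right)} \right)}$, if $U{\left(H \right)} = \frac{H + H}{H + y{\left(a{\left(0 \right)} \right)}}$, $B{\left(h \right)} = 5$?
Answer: $44607$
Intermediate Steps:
$y{\left(N \right)} = N^{2}$
$U{\left(H \right)} = 2$ ($U{\left(H \right)} = \frac{H + H}{H + 0^{2}} = \frac{2 H}{H + 0} = \frac{2 H}{H} = 2$)
$44609 - U{\left(B{\left(8 \right)} \right)} = 44609 - 2 = 44607$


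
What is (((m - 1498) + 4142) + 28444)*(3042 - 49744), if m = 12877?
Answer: -2053253430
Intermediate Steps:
(((m - 1498) + 4142) + 28444)*(3042 - 49744) = (((12877 - 1498) + 4142) + 28444)*(3042 - 49744) = ((11379 + 4142) + 28444)*(-46702) = (15521 + 28444)*(-46702) = 43965*(-46702) = -2053253430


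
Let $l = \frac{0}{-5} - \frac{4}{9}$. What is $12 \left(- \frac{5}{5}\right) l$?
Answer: $\frac{16}{3} \approx 5.3333$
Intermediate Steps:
$l = - \frac{4}{9}$ ($l = 0 \left(- \frac{1}{5}\right) - \frac{4}{9} = 0 - \frac{4}{9} = - \frac{4}{9} \approx -0.44444$)
$12 \left(- \frac{5}{5}\right) l = 12 \left(- \frac{5}{5}\right) \left(- \frac{4}{9}\right) = 12 \left(\left(-5\right) \frac{1}{5}\right) \left(- \frac{4}{9}\right) = 12 \left(-1\right) \left(- \frac{4}{9}\right) = \left(-12\right) \left(- \frac{4}{9}\right) = \frac{16}{3}$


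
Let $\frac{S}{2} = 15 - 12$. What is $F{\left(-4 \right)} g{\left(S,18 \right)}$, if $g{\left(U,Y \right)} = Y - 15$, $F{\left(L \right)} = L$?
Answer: $-12$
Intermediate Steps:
$S = 6$ ($S = 2 \left(15 - 12\right) = 2 \cdot 3 = 6$)
$g{\left(U,Y \right)} = -15 + Y$
$F{\left(-4 \right)} g{\left(S,18 \right)} = - 4 \left(-15 + 18\right) = \left(-4\right) 3 = -12$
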